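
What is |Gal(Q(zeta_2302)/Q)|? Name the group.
|Gal(Q(zeta_2302)/Q)| = phi(2302) = 1150; group ≅ (Z/2302Z)^* ≅ Z/1150Z

The n-th cyclotomic polynomial Φ_2302(x) is the minimal polynomial of zeta_2302 over Q and has degree phi(2302) = 1150. So Q(zeta_2302) is a degree-1150 Galois extension with Galois group (Z/2302Z)^*. By CRT, (Z/2302Z)^* ≅ (Z/2Z)^* × (Z/1151Z)^*. Each prime-power unit group is (Z/2Z)^* ≅ trivial group (order 1); (Z/1151Z)^* ≅ Z/1150Z. Hence Gal(Q(zeta_2302)/Q) ≅ Z/1150Z.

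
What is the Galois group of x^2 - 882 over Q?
Gal(K/Q) = Z/2Z (cyclic of order 2)

x^2 - 882 is irreducible over Q since 882 is not a rational square. The splitting field Q(sqrt(882)) has degree 2 over Q, and its unique nontrivial automorphism is sqrt(882) ↦ -sqrt(882). Hence Gal(Q(sqrt(882))/Q) = Z/2Z.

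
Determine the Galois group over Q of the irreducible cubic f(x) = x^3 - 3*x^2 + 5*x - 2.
Gal(K/Q) = S_3 (symmetric group of order 6)

Compute the discriminant of x^3 + (-3)*x^2 + (5)*x + (-2): Δ = -59. Since Δ is not a rational square, the Galois group is not contained in A_3; it must be the full S_3 (irreducibility of the cubic rules out anything smaller).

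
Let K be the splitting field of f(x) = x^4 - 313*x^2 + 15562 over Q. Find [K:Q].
[K:Q] = 4

f factors as (x^2 - 62)(x^2 - 251); the splitting field is K = Q(sqrt(62), sqrt(251)). Since 62, 251, and 15562 are all non-squares in Q, the three subfields Q(sqrt(62)), Q(sqrt(251)), Q(sqrt(15562)) are distinct degree-2 extensions, so [K:Q] = 4 (Klein four Galois group).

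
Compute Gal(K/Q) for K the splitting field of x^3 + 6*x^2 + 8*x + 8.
Gal(K/Q) = S_3 (symmetric group of order 6)

Compute the discriminant of x^3 + (6)*x^2 + (8)*x + (8): Δ = -1472. Since Δ is not a rational square, the Galois group is not contained in A_3; it must be the full S_3 (irreducibility of the cubic rules out anything smaller).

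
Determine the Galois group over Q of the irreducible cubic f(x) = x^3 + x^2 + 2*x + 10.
Gal(K/Q) = S_3 (symmetric group of order 6)

Compute the discriminant of x^3 + (1)*x^2 + (2)*x + (10): Δ = -2408. Since Δ is not a rational square, the Galois group is not contained in A_3; it must be the full S_3 (irreducibility of the cubic rules out anything smaller).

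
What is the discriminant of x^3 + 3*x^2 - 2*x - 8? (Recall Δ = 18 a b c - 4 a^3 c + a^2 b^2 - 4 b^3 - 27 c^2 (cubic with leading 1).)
Δ = 68

For x^3 + a x^2 + b x + c the discriminant is Δ = 18 a b c - 4 a^3 c + a^2 b^2 - 4 b^3 - 27 c^2.
Plug a = 3, b = -2, c = -8:
  18*(3)*(-2)*(-8) - 4*(3)^3*(-8) + (3)^2*(-2)^2 - 4*(-2)^3 - 27*(-8)^2
  = 864 + (864) + 36 + (32) + (-1728)
  = 68.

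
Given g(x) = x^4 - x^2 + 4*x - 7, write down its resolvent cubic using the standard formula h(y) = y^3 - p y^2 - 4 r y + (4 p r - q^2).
h(y) = y^3 + y^2 + 28*y + 12

Identify coefficients: p = -1, q = 4, r = -7.
Plug into h(y) = y^3 - p y^2 - 4 r y + (4 p r - q^2):
  h(y) = y^3 - (-1) y^2 - 4*(-7) y + (4*(-1)*(-7) - (4)^2)
       = y^3 + (1) y^2 + (28) y + (12).
Simplifying: h(y) = y^3 + y^2 + 28*y + 12.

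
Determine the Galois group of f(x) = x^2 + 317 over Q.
Gal(K/Q) = Z/2Z (cyclic of order 2)

x^2 + 317 is irreducible over Q since -317 is not a rational square. The splitting field Q(sqrt(-317)) has degree 2 over Q, and its unique nontrivial automorphism is sqrt(-317) ↦ -sqrt(-317). Hence Gal(Q(sqrt(-317))/Q) = Z/2Z.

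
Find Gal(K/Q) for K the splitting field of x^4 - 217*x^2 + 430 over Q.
Gal(K/Q) = V_4 (Klein four-group, Z/2Z × Z/2Z)

f factors as (x^2 - 2)(x^2 - 215), so the splitting field is K = Q(sqrt(2), sqrt(215)). The elements 2, 215, 430 are all non-squares in Q, so sqrt(2) and sqrt(215) generate independent quadratic extensions. Thus [K:Q] = 4 and Gal(K/Q) is generated by the two order-2 automorphisms sqrt(2) ↦ -sqrt(2) and sqrt(215) ↦ -sqrt(215), giving V_4.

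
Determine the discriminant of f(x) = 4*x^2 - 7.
Δ = 112

For a quadratic a x^2 + b x + c the discriminant is Δ = b^2 - 4ac = (0)^2 - 4*(4)*(-7) = 0 - (-112) = 112.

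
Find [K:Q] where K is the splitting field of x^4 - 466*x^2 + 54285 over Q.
[K:Q] = 4

f factors as (x^2 - 235)(x^2 - 231); the splitting field is K = Q(sqrt(235), sqrt(231)). Since 235, 231, and 54285 are all non-squares in Q, the three subfields Q(sqrt(235)), Q(sqrt(231)), Q(sqrt(54285)) are distinct degree-2 extensions, so [K:Q] = 4 (Klein four Galois group).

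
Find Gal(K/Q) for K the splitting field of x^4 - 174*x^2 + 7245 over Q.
Gal(K/Q) = V_4 (Klein four-group, Z/2Z × Z/2Z)

f factors as (x^2 - 105)(x^2 - 69), so the splitting field is K = Q(sqrt(105), sqrt(69)). The elements 105, 69, 7245 are all non-squares in Q, so sqrt(105) and sqrt(69) generate independent quadratic extensions. Thus [K:Q] = 4 and Gal(K/Q) is generated by the two order-2 automorphisms sqrt(105) ↦ -sqrt(105) and sqrt(69) ↦ -sqrt(69), giving V_4.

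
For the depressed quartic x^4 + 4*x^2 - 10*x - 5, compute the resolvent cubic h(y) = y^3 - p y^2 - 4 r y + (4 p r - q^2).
h(y) = y^3 - 4*y^2 + 20*y - 180

Identify coefficients: p = 4, q = -10, r = -5.
Plug into h(y) = y^3 - p y^2 - 4 r y + (4 p r - q^2):
  h(y) = y^3 - (4) y^2 - 4*(-5) y + (4*(4)*(-5) - (-10)^2)
       = y^3 + (-4) y^2 + (20) y + (-180).
Simplifying: h(y) = y^3 - 4*y^2 + 20*y - 180.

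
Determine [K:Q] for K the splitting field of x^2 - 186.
[K:Q] = 2

The polynomial x^2 - 186 is irreducible over Q since 186 is not a perfect square. Its splitting field is Q(sqrt(186)), which has degree 2 over Q.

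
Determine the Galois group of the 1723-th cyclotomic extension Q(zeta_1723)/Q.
|Gal(Q(zeta_1723)/Q)| = phi(1723) = 1722; group ≅ (Z/1723Z)^* ≅ Z/1722Z

The n-th cyclotomic polynomial Φ_1723(x) is the minimal polynomial of zeta_1723 over Q and has degree phi(1723) = 1722. So Q(zeta_1723) is a degree-1722 Galois extension with Galois group (Z/1723Z)^*. (Z/1723Z)^* is cyclic since 1723 is an odd prime power (or 4). Hence Gal(Q(zeta_1723)/Q) ≅ Z/1722Z.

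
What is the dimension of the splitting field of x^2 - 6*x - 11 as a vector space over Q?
[K:Q] = 2

The discriminant of x^2 + (-6)*x + (-11) is b^2 - 4c = 36 - (-44) = 80. Since 80 is not a perfect square in Q, the polynomial is irreducible over Q. Its two roots generate a degree-2 extension, so [K:Q] = 2.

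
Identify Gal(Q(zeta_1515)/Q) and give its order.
|Gal(Q(zeta_1515)/Q)| = phi(1515) = 800; group ≅ (Z/1515Z)^* ≅ Z/2Z × Z/4Z × Z/100Z

The n-th cyclotomic polynomial Φ_1515(x) is the minimal polynomial of zeta_1515 over Q and has degree phi(1515) = 800. So Q(zeta_1515) is a degree-800 Galois extension with Galois group (Z/1515Z)^*. By CRT, (Z/1515Z)^* ≅ (Z/3Z)^* × (Z/5Z)^* × (Z/101Z)^*. Each prime-power unit group is (Z/3Z)^* ≅ Z/2Z; (Z/5Z)^* ≅ Z/4Z; (Z/101Z)^* ≅ Z/100Z. Hence Gal(Q(zeta_1515)/Q) ≅ Z/2Z × Z/4Z × Z/100Z.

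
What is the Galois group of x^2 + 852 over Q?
Gal(K/Q) = Z/2Z (cyclic of order 2)

x^2 + 852 is irreducible over Q since -852 is not a rational square. The splitting field Q(sqrt(-852)) has degree 2 over Q, and its unique nontrivial automorphism is sqrt(-852) ↦ -sqrt(-852). Hence Gal(Q(sqrt(-852))/Q) = Z/2Z.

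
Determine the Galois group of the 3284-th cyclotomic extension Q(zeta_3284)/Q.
|Gal(Q(zeta_3284)/Q)| = phi(3284) = 1640; group ≅ (Z/3284Z)^* ≅ Z/2Z × Z/820Z

The n-th cyclotomic polynomial Φ_3284(x) is the minimal polynomial of zeta_3284 over Q and has degree phi(3284) = 1640. So Q(zeta_3284) is a degree-1640 Galois extension with Galois group (Z/3284Z)^*. By CRT, (Z/3284Z)^* ≅ (Z/4Z)^* × (Z/821Z)^*. Each prime-power unit group is (Z/4Z)^* ≅ Z/2Z; (Z/821Z)^* ≅ Z/820Z. Hence Gal(Q(zeta_3284)/Q) ≅ Z/2Z × Z/820Z.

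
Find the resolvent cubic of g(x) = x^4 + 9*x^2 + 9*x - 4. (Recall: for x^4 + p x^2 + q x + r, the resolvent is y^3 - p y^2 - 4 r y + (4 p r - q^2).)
h(y) = y^3 - 9*y^2 + 16*y - 225

Identify coefficients: p = 9, q = 9, r = -4.
Plug into h(y) = y^3 - p y^2 - 4 r y + (4 p r - q^2):
  h(y) = y^3 - (9) y^2 - 4*(-4) y + (4*(9)*(-4) - (9)^2)
       = y^3 + (-9) y^2 + (16) y + (-225).
Simplifying: h(y) = y^3 - 9*y^2 + 16*y - 225.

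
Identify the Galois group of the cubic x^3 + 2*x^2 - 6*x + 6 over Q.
Gal(K/Q) = S_3 (symmetric group of order 6)

Compute the discriminant of x^3 + (2)*x^2 + (-6)*x + (6): Δ = -1452. Since Δ is not a rational square, the Galois group is not contained in A_3; it must be the full S_3 (irreducibility of the cubic rules out anything smaller).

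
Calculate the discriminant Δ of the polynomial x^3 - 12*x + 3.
Δ = 6669

For a depressed cubic x^3 + p x + q the discriminant is Δ = -4 p^3 - 27 q^2 = -4*(-12)^3 - 27*(3)^2 = 6912 - 243 = 6669.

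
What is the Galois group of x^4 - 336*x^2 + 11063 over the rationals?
Gal(K/Q) = V_4 (Klein four-group, Z/2Z × Z/2Z)

f factors as (x^2 - 37)(x^2 - 299), so the splitting field is K = Q(sqrt(37), sqrt(299)). The elements 37, 299, 11063 are all non-squares in Q, so sqrt(37) and sqrt(299) generate independent quadratic extensions. Thus [K:Q] = 4 and Gal(K/Q) is generated by the two order-2 automorphisms sqrt(37) ↦ -sqrt(37) and sqrt(299) ↦ -sqrt(299), giving V_4.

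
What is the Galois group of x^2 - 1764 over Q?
Gal(K/Q) = trivial group (order 1)

x^2 - 1764 factors as (x - 42)(x + 42) over Q, so its splitting field is Q itself and the Galois group is trivial.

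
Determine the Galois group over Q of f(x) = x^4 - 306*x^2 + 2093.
Gal(K/Q) = V_4 (Klein four-group, Z/2Z × Z/2Z)

f factors as (x^2 - 7)(x^2 - 299), so the splitting field is K = Q(sqrt(7), sqrt(299)). The elements 7, 299, 2093 are all non-squares in Q, so sqrt(7) and sqrt(299) generate independent quadratic extensions. Thus [K:Q] = 4 and Gal(K/Q) is generated by the two order-2 automorphisms sqrt(7) ↦ -sqrt(7) and sqrt(299) ↦ -sqrt(299), giving V_4.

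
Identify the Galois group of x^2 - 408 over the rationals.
Gal(K/Q) = Z/2Z (cyclic of order 2)

x^2 - 408 is irreducible over Q since 408 is not a rational square. The splitting field Q(sqrt(408)) has degree 2 over Q, and its unique nontrivial automorphism is sqrt(408) ↦ -sqrt(408). Hence Gal(Q(sqrt(408))/Q) = Z/2Z.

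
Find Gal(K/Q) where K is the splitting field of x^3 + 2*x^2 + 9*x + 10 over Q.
Gal(K/Q) = S_3 (symmetric group of order 6)

Compute the discriminant of x^3 + (2)*x^2 + (9)*x + (10): Δ = -2372. Since Δ is not a rational square, the Galois group is not contained in A_3; it must be the full S_3 (irreducibility of the cubic rules out anything smaller).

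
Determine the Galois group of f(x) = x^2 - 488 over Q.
Gal(K/Q) = Z/2Z (cyclic of order 2)

x^2 - 488 is irreducible over Q since 488 is not a rational square. The splitting field Q(sqrt(488)) has degree 2 over Q, and its unique nontrivial automorphism is sqrt(488) ↦ -sqrt(488). Hence Gal(Q(sqrt(488))/Q) = Z/2Z.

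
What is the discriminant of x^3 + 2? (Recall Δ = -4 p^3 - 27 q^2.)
Δ = -108

For a depressed cubic x^3 + p x + q the discriminant is Δ = -4 p^3 - 27 q^2 = -4*(0)^3 - 27*(2)^2 = 0 - 108 = -108.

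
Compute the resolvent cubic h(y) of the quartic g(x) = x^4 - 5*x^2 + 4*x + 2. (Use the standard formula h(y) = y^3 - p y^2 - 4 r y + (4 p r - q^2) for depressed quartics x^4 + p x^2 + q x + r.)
h(y) = y^3 + 5*y^2 - 8*y - 56

Identify coefficients: p = -5, q = 4, r = 2.
Plug into h(y) = y^3 - p y^2 - 4 r y + (4 p r - q^2):
  h(y) = y^3 - (-5) y^2 - 4*(2) y + (4*(-5)*(2) - (4)^2)
       = y^3 + (5) y^2 + (-8) y + (-56).
Simplifying: h(y) = y^3 + 5*y^2 - 8*y - 56.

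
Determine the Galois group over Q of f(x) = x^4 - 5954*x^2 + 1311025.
Gal(K/Q) = Z/2Z (cyclic of order 2)

f factors as (x^2 - 5725)(x^2 - 229), so the splitting field is K = Q(sqrt(5725), sqrt(229)). The squarefree part of 5725 is 229 and the squarefree part of 229 is also 229, so sqrt(5725) and sqrt(229) are both rational multiples of sqrt(229). Hence Q(sqrt(5725)) = Q(sqrt(229)) = Q(sqrt(229)), and the splitting field collapses to a single degree-2 extension with Galois group Z/2Z.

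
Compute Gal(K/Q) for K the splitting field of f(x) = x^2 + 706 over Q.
Gal(K/Q) = Z/2Z (cyclic of order 2)

x^2 + 706 is irreducible over Q since -706 is not a rational square. The splitting field Q(sqrt(-706)) has degree 2 over Q, and its unique nontrivial automorphism is sqrt(-706) ↦ -sqrt(-706). Hence Gal(Q(sqrt(-706))/Q) = Z/2Z.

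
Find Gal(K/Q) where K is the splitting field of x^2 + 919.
Gal(K/Q) = Z/2Z (cyclic of order 2)

x^2 + 919 is irreducible over Q since -919 is not a rational square. The splitting field Q(sqrt(-919)) has degree 2 over Q, and its unique nontrivial automorphism is sqrt(-919) ↦ -sqrt(-919). Hence Gal(Q(sqrt(-919))/Q) = Z/2Z.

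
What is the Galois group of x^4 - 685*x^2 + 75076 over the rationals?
Gal(K/Q) = Z/2Z (cyclic of order 2)

f factors as (x^2 - 548)(x^2 - 137), so the splitting field is K = Q(sqrt(548), sqrt(137)). The squarefree part of 548 is 137 and the squarefree part of 137 is also 137, so sqrt(548) and sqrt(137) are both rational multiples of sqrt(137). Hence Q(sqrt(548)) = Q(sqrt(137)) = Q(sqrt(137)), and the splitting field collapses to a single degree-2 extension with Galois group Z/2Z.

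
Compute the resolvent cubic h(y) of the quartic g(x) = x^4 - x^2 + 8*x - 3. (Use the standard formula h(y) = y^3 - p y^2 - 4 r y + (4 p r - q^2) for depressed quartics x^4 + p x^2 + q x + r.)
h(y) = y^3 + y^2 + 12*y - 52

Identify coefficients: p = -1, q = 8, r = -3.
Plug into h(y) = y^3 - p y^2 - 4 r y + (4 p r - q^2):
  h(y) = y^3 - (-1) y^2 - 4*(-3) y + (4*(-1)*(-3) - (8)^2)
       = y^3 + (1) y^2 + (12) y + (-52).
Simplifying: h(y) = y^3 + y^2 + 12*y - 52.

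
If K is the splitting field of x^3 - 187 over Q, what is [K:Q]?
[K:Q] = 6

x^3 - 187 has one real root r = 187^(1/3) and two complex roots r*zeta_3, r*zeta_3^2 where zeta_3 = e^(2*pi*i/3). The splitting field is Q(r, zeta_3). [Q(r):Q] = 3 and [Q(zeta_3):Q] = 2 with gcd = 1, so [Q(r, zeta_3):Q] = 3 * 2 = 6.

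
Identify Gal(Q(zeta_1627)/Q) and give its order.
|Gal(Q(zeta_1627)/Q)| = phi(1627) = 1626; group ≅ (Z/1627Z)^* ≅ Z/1626Z

The n-th cyclotomic polynomial Φ_1627(x) is the minimal polynomial of zeta_1627 over Q and has degree phi(1627) = 1626. So Q(zeta_1627) is a degree-1626 Galois extension with Galois group (Z/1627Z)^*. (Z/1627Z)^* is cyclic since 1627 is an odd prime power (or 4). Hence Gal(Q(zeta_1627)/Q) ≅ Z/1626Z.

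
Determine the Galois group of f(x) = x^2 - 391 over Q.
Gal(K/Q) = Z/2Z (cyclic of order 2)

x^2 - 391 is irreducible over Q since 391 is not a rational square. The splitting field Q(sqrt(391)) has degree 2 over Q, and its unique nontrivial automorphism is sqrt(391) ↦ -sqrt(391). Hence Gal(Q(sqrt(391))/Q) = Z/2Z.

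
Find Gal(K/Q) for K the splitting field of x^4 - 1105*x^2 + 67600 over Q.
Gal(K/Q) = Z/2Z (cyclic of order 2)

f factors as (x^2 - 65)(x^2 - 1040), so the splitting field is K = Q(sqrt(65), sqrt(1040)). The squarefree part of 65 is 65 and the squarefree part of 1040 is also 65, so sqrt(65) and sqrt(1040) are both rational multiples of sqrt(65). Hence Q(sqrt(65)) = Q(sqrt(1040)) = Q(sqrt(65)), and the splitting field collapses to a single degree-2 extension with Galois group Z/2Z.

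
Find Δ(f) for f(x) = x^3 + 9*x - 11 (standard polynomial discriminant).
Δ = -6183

For a depressed cubic x^3 + p x + q the discriminant is Δ = -4 p^3 - 27 q^2 = -4*(9)^3 - 27*(-11)^2 = -2916 - 3267 = -6183.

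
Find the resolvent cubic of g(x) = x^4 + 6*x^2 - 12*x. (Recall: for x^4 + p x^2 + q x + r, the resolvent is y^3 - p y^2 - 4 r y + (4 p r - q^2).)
h(y) = y^3 - 6*y^2 - 144

Identify coefficients: p = 6, q = -12, r = 0.
Plug into h(y) = y^3 - p y^2 - 4 r y + (4 p r - q^2):
  h(y) = y^3 - (6) y^2 - 4*(0) y + (4*(6)*(0) - (-12)^2)
       = y^3 + (-6) y^2 + (0) y + (-144).
Simplifying: h(y) = y^3 - 6*y^2 - 144.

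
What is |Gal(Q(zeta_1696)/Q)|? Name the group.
|Gal(Q(zeta_1696)/Q)| = phi(1696) = 832; group ≅ (Z/1696Z)^* ≅ Z/2Z × Z/8Z × Z/52Z

The n-th cyclotomic polynomial Φ_1696(x) is the minimal polynomial of zeta_1696 over Q and has degree phi(1696) = 832. So Q(zeta_1696) is a degree-832 Galois extension with Galois group (Z/1696Z)^*. By CRT, (Z/1696Z)^* ≅ (Z/32Z)^* × (Z/53Z)^*. Each prime-power unit group is (Z/32Z)^* ≅ Z/2Z × Z/8Z; (Z/53Z)^* ≅ Z/52Z. Hence Gal(Q(zeta_1696)/Q) ≅ Z/2Z × Z/8Z × Z/52Z.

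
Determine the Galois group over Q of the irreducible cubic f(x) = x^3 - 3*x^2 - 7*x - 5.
Gal(K/Q) = S_3 (symmetric group of order 6)

Compute the discriminant of x^3 + (-3)*x^2 + (-7)*x + (-5): Δ = -1292. Since Δ is not a rational square, the Galois group is not contained in A_3; it must be the full S_3 (irreducibility of the cubic rules out anything smaller).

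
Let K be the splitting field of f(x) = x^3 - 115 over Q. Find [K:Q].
[K:Q] = 6

x^3 - 115 has one real root r = 115^(1/3) and two complex roots r*zeta_3, r*zeta_3^2 where zeta_3 = e^(2*pi*i/3). The splitting field is Q(r, zeta_3). [Q(r):Q] = 3 and [Q(zeta_3):Q] = 2 with gcd = 1, so [Q(r, zeta_3):Q] = 3 * 2 = 6.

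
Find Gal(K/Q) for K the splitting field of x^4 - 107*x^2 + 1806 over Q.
Gal(K/Q) = V_4 (Klein four-group, Z/2Z × Z/2Z)

f factors as (x^2 - 21)(x^2 - 86), so the splitting field is K = Q(sqrt(21), sqrt(86)). The elements 21, 86, 1806 are all non-squares in Q, so sqrt(21) and sqrt(86) generate independent quadratic extensions. Thus [K:Q] = 4 and Gal(K/Q) is generated by the two order-2 automorphisms sqrt(21) ↦ -sqrt(21) and sqrt(86) ↦ -sqrt(86), giving V_4.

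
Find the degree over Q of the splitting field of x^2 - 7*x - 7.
[K:Q] = 2

The discriminant of x^2 + (-7)*x + (-7) is b^2 - 4c = 49 - (-28) = 77. Since 77 is not a perfect square in Q, the polynomial is irreducible over Q. Its two roots generate a degree-2 extension, so [K:Q] = 2.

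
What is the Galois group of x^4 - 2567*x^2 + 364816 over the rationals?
Gal(K/Q) = Z/2Z (cyclic of order 2)

f factors as (x^2 - 151)(x^2 - 2416), so the splitting field is K = Q(sqrt(151), sqrt(2416)). The squarefree part of 151 is 151 and the squarefree part of 2416 is also 151, so sqrt(151) and sqrt(2416) are both rational multiples of sqrt(151). Hence Q(sqrt(151)) = Q(sqrt(2416)) = Q(sqrt(151)), and the splitting field collapses to a single degree-2 extension with Galois group Z/2Z.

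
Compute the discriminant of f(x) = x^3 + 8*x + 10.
Δ = -4748

For a depressed cubic x^3 + p x + q the discriminant is Δ = -4 p^3 - 27 q^2 = -4*(8)^3 - 27*(10)^2 = -2048 - 2700 = -4748.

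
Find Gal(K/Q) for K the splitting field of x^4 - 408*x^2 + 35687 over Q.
Gal(K/Q) = V_4 (Klein four-group, Z/2Z × Z/2Z)

f factors as (x^2 - 127)(x^2 - 281), so the splitting field is K = Q(sqrt(127), sqrt(281)). The elements 127, 281, 35687 are all non-squares in Q, so sqrt(127) and sqrt(281) generate independent quadratic extensions. Thus [K:Q] = 4 and Gal(K/Q) is generated by the two order-2 automorphisms sqrt(127) ↦ -sqrt(127) and sqrt(281) ↦ -sqrt(281), giving V_4.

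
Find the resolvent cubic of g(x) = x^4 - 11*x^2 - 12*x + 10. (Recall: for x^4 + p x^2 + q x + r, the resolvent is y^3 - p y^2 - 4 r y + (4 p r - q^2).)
h(y) = y^3 + 11*y^2 - 40*y - 584

Identify coefficients: p = -11, q = -12, r = 10.
Plug into h(y) = y^3 - p y^2 - 4 r y + (4 p r - q^2):
  h(y) = y^3 - (-11) y^2 - 4*(10) y + (4*(-11)*(10) - (-12)^2)
       = y^3 + (11) y^2 + (-40) y + (-584).
Simplifying: h(y) = y^3 + 11*y^2 - 40*y - 584.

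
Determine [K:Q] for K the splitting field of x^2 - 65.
[K:Q] = 2

The polynomial x^2 - 65 is irreducible over Q since 65 is not a perfect square. Its splitting field is Q(sqrt(65)), which has degree 2 over Q.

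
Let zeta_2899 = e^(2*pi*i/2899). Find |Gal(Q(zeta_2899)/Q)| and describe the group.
|Gal(Q(zeta_2899)/Q)| = phi(2899) = 2664; group ≅ (Z/2899Z)^* ≅ Z/12Z × Z/222Z

The n-th cyclotomic polynomial Φ_2899(x) is the minimal polynomial of zeta_2899 over Q and has degree phi(2899) = 2664. So Q(zeta_2899) is a degree-2664 Galois extension with Galois group (Z/2899Z)^*. By CRT, (Z/2899Z)^* ≅ (Z/13Z)^* × (Z/223Z)^*. Each prime-power unit group is (Z/13Z)^* ≅ Z/12Z; (Z/223Z)^* ≅ Z/222Z. Hence Gal(Q(zeta_2899)/Q) ≅ Z/12Z × Z/222Z.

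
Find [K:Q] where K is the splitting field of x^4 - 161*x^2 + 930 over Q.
[K:Q] = 4

f factors as (x^2 - 6)(x^2 - 155); the splitting field is K = Q(sqrt(6), sqrt(155)). Since 6, 155, and 930 are all non-squares in Q, the three subfields Q(sqrt(6)), Q(sqrt(155)), Q(sqrt(930)) are distinct degree-2 extensions, so [K:Q] = 4 (Klein four Galois group).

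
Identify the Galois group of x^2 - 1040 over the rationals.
Gal(K/Q) = Z/2Z (cyclic of order 2)

x^2 - 1040 is irreducible over Q since 1040 is not a rational square. The splitting field Q(sqrt(1040)) has degree 2 over Q, and its unique nontrivial automorphism is sqrt(1040) ↦ -sqrt(1040). Hence Gal(Q(sqrt(1040))/Q) = Z/2Z.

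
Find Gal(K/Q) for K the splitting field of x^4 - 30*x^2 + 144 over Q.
Gal(K/Q) = Z/2Z (cyclic of order 2)

f factors as (x^2 - 24)(x^2 - 6), so the splitting field is K = Q(sqrt(24), sqrt(6)). The squarefree part of 24 is 6 and the squarefree part of 6 is also 6, so sqrt(24) and sqrt(6) are both rational multiples of sqrt(6). Hence Q(sqrt(24)) = Q(sqrt(6)) = Q(sqrt(6)), and the splitting field collapses to a single degree-2 extension with Galois group Z/2Z.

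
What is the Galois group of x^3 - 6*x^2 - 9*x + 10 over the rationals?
Gal(K/Q) = S_3 (symmetric group of order 6)

Compute the discriminant of x^3 + (-6)*x^2 + (-9)*x + (10): Δ = 21492. Since Δ is not a rational square, the Galois group is not contained in A_3; it must be the full S_3 (irreducibility of the cubic rules out anything smaller).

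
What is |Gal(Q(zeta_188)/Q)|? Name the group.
|Gal(Q(zeta_188)/Q)| = phi(188) = 92; group ≅ (Z/188Z)^* ≅ Z/2Z × Z/46Z

The n-th cyclotomic polynomial Φ_188(x) is the minimal polynomial of zeta_188 over Q and has degree phi(188) = 92. So Q(zeta_188) is a degree-92 Galois extension with Galois group (Z/188Z)^*. By CRT, (Z/188Z)^* ≅ (Z/4Z)^* × (Z/47Z)^*. Each prime-power unit group is (Z/4Z)^* ≅ Z/2Z; (Z/47Z)^* ≅ Z/46Z. Hence Gal(Q(zeta_188)/Q) ≅ Z/2Z × Z/46Z.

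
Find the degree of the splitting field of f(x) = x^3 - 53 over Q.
[K:Q] = 6

x^3 - 53 has one real root r = 53^(1/3) and two complex roots r*zeta_3, r*zeta_3^2 where zeta_3 = e^(2*pi*i/3). The splitting field is Q(r, zeta_3). [Q(r):Q] = 3 and [Q(zeta_3):Q] = 2 with gcd = 1, so [Q(r, zeta_3):Q] = 3 * 2 = 6.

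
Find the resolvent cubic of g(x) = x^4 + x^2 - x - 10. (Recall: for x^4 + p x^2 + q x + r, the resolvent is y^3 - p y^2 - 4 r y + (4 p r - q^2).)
h(y) = y^3 - y^2 + 40*y - 41

Identify coefficients: p = 1, q = -1, r = -10.
Plug into h(y) = y^3 - p y^2 - 4 r y + (4 p r - q^2):
  h(y) = y^3 - (1) y^2 - 4*(-10) y + (4*(1)*(-10) - (-1)^2)
       = y^3 + (-1) y^2 + (40) y + (-41).
Simplifying: h(y) = y^3 - y^2 + 40*y - 41.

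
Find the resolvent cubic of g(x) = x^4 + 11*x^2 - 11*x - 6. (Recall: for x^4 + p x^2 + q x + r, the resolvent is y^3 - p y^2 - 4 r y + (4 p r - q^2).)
h(y) = y^3 - 11*y^2 + 24*y - 385

Identify coefficients: p = 11, q = -11, r = -6.
Plug into h(y) = y^3 - p y^2 - 4 r y + (4 p r - q^2):
  h(y) = y^3 - (11) y^2 - 4*(-6) y + (4*(11)*(-6) - (-11)^2)
       = y^3 + (-11) y^2 + (24) y + (-385).
Simplifying: h(y) = y^3 - 11*y^2 + 24*y - 385.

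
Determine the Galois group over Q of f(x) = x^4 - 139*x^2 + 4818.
Gal(K/Q) = V_4 (Klein four-group, Z/2Z × Z/2Z)

f factors as (x^2 - 66)(x^2 - 73), so the splitting field is K = Q(sqrt(66), sqrt(73)). The elements 66, 73, 4818 are all non-squares in Q, so sqrt(66) and sqrt(73) generate independent quadratic extensions. Thus [K:Q] = 4 and Gal(K/Q) is generated by the two order-2 automorphisms sqrt(66) ↦ -sqrt(66) and sqrt(73) ↦ -sqrt(73), giving V_4.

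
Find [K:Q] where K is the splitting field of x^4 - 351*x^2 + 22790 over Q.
[K:Q] = 4

f factors as (x^2 - 265)(x^2 - 86); the splitting field is K = Q(sqrt(265), sqrt(86)). Since 265, 86, and 22790 are all non-squares in Q, the three subfields Q(sqrt(265)), Q(sqrt(86)), Q(sqrt(22790)) are distinct degree-2 extensions, so [K:Q] = 4 (Klein four Galois group).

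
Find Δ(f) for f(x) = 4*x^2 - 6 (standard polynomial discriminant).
Δ = 96

For a quadratic a x^2 + b x + c the discriminant is Δ = b^2 - 4ac = (0)^2 - 4*(4)*(-6) = 0 - (-96) = 96.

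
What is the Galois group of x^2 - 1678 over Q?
Gal(K/Q) = Z/2Z (cyclic of order 2)

x^2 - 1678 is irreducible over Q since 1678 is not a rational square. The splitting field Q(sqrt(1678)) has degree 2 over Q, and its unique nontrivial automorphism is sqrt(1678) ↦ -sqrt(1678). Hence Gal(Q(sqrt(1678))/Q) = Z/2Z.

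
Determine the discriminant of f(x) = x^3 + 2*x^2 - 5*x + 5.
Δ = -1135

For x^3 + a x^2 + b x + c the discriminant is Δ = 18 a b c - 4 a^3 c + a^2 b^2 - 4 b^3 - 27 c^2.
Plug a = 2, b = -5, c = 5:
  18*(2)*(-5)*(5) - 4*(2)^3*(5) + (2)^2*(-5)^2 - 4*(-5)^3 - 27*(5)^2
  = -900 + (-160) + 100 + (500) + (-675)
  = -1135.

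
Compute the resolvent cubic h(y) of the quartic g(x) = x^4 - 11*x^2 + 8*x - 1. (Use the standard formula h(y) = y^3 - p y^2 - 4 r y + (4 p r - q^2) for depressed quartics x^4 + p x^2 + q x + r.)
h(y) = y^3 + 11*y^2 + 4*y - 20

Identify coefficients: p = -11, q = 8, r = -1.
Plug into h(y) = y^3 - p y^2 - 4 r y + (4 p r - q^2):
  h(y) = y^3 - (-11) y^2 - 4*(-1) y + (4*(-11)*(-1) - (8)^2)
       = y^3 + (11) y^2 + (4) y + (-20).
Simplifying: h(y) = y^3 + 11*y^2 + 4*y - 20.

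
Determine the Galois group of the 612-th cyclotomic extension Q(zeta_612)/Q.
|Gal(Q(zeta_612)/Q)| = phi(612) = 192; group ≅ (Z/612Z)^* ≅ Z/2Z × Z/6Z × Z/16Z

The n-th cyclotomic polynomial Φ_612(x) is the minimal polynomial of zeta_612 over Q and has degree phi(612) = 192. So Q(zeta_612) is a degree-192 Galois extension with Galois group (Z/612Z)^*. By CRT, (Z/612Z)^* ≅ (Z/4Z)^* × (Z/9Z)^* × (Z/17Z)^*. Each prime-power unit group is (Z/4Z)^* ≅ Z/2Z; (Z/9Z)^* ≅ Z/6Z; (Z/17Z)^* ≅ Z/16Z. Hence Gal(Q(zeta_612)/Q) ≅ Z/2Z × Z/6Z × Z/16Z.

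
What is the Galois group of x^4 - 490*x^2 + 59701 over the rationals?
Gal(K/Q) = V_4 (Klein four-group, Z/2Z × Z/2Z)

f factors as (x^2 - 263)(x^2 - 227), so the splitting field is K = Q(sqrt(263), sqrt(227)). The elements 263, 227, 59701 are all non-squares in Q, so sqrt(263) and sqrt(227) generate independent quadratic extensions. Thus [K:Q] = 4 and Gal(K/Q) is generated by the two order-2 automorphisms sqrt(263) ↦ -sqrt(263) and sqrt(227) ↦ -sqrt(227), giving V_4.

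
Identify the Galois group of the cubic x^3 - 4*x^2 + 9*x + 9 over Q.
Gal(K/Q) = S_3 (symmetric group of order 6)

Compute the discriminant of x^3 + (-4)*x^2 + (9)*x + (9): Δ = -7335. Since Δ is not a rational square, the Galois group is not contained in A_3; it must be the full S_3 (irreducibility of the cubic rules out anything smaller).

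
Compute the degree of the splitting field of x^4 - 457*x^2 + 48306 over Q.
[K:Q] = 4

f factors as (x^2 - 166)(x^2 - 291); the splitting field is K = Q(sqrt(166), sqrt(291)). Since 166, 291, and 48306 are all non-squares in Q, the three subfields Q(sqrt(166)), Q(sqrt(291)), Q(sqrt(48306)) are distinct degree-2 extensions, so [K:Q] = 4 (Klein four Galois group).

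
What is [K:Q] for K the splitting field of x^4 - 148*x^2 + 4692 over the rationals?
[K:Q] = 4

f factors as (x^2 - 102)(x^2 - 46); the splitting field is K = Q(sqrt(102), sqrt(46)). Since 102, 46, and 4692 are all non-squares in Q, the three subfields Q(sqrt(102)), Q(sqrt(46)), Q(sqrt(4692)) are distinct degree-2 extensions, so [K:Q] = 4 (Klein four Galois group).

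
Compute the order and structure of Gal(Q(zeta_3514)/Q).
|Gal(Q(zeta_3514)/Q)| = phi(3514) = 1500; group ≅ (Z/3514Z)^* ≅ Z/6Z × Z/250Z

The n-th cyclotomic polynomial Φ_3514(x) is the minimal polynomial of zeta_3514 over Q and has degree phi(3514) = 1500. So Q(zeta_3514) is a degree-1500 Galois extension with Galois group (Z/3514Z)^*. By CRT, (Z/3514Z)^* ≅ (Z/2Z)^* × (Z/7Z)^* × (Z/251Z)^*. Each prime-power unit group is (Z/2Z)^* ≅ trivial group (order 1); (Z/7Z)^* ≅ Z/6Z; (Z/251Z)^* ≅ Z/250Z. Hence Gal(Q(zeta_3514)/Q) ≅ Z/6Z × Z/250Z.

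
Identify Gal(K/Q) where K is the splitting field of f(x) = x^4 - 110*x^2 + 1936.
Gal(K/Q) = Z/2Z (cyclic of order 2)

f factors as (x^2 - 88)(x^2 - 22), so the splitting field is K = Q(sqrt(88), sqrt(22)). The squarefree part of 88 is 22 and the squarefree part of 22 is also 22, so sqrt(88) and sqrt(22) are both rational multiples of sqrt(22). Hence Q(sqrt(88)) = Q(sqrt(22)) = Q(sqrt(22)), and the splitting field collapses to a single degree-2 extension with Galois group Z/2Z.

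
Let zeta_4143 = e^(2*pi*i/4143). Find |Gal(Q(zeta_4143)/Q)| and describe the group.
|Gal(Q(zeta_4143)/Q)| = phi(4143) = 2760; group ≅ (Z/4143Z)^* ≅ Z/2Z × Z/1380Z

The n-th cyclotomic polynomial Φ_4143(x) is the minimal polynomial of zeta_4143 over Q and has degree phi(4143) = 2760. So Q(zeta_4143) is a degree-2760 Galois extension with Galois group (Z/4143Z)^*. By CRT, (Z/4143Z)^* ≅ (Z/3Z)^* × (Z/1381Z)^*. Each prime-power unit group is (Z/3Z)^* ≅ Z/2Z; (Z/1381Z)^* ≅ Z/1380Z. Hence Gal(Q(zeta_4143)/Q) ≅ Z/2Z × Z/1380Z.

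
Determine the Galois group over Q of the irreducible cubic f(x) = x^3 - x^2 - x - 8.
Gal(K/Q) = S_3 (symmetric group of order 6)

Compute the discriminant of x^3 + (-1)*x^2 + (-1)*x + (-8): Δ = -1899. Since Δ is not a rational square, the Galois group is not contained in A_3; it must be the full S_3 (irreducibility of the cubic rules out anything smaller).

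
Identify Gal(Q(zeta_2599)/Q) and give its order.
|Gal(Q(zeta_2599)/Q)| = phi(2599) = 2464; group ≅ (Z/2599Z)^* ≅ Z/22Z × Z/112Z

The n-th cyclotomic polynomial Φ_2599(x) is the minimal polynomial of zeta_2599 over Q and has degree phi(2599) = 2464. So Q(zeta_2599) is a degree-2464 Galois extension with Galois group (Z/2599Z)^*. By CRT, (Z/2599Z)^* ≅ (Z/23Z)^* × (Z/113Z)^*. Each prime-power unit group is (Z/23Z)^* ≅ Z/22Z; (Z/113Z)^* ≅ Z/112Z. Hence Gal(Q(zeta_2599)/Q) ≅ Z/22Z × Z/112Z.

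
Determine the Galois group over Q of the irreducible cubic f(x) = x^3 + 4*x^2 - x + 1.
Gal(K/Q) = S_3 (symmetric group of order 6)

Compute the discriminant of x^3 + (4)*x^2 + (-1)*x + (1): Δ = -335. Since Δ is not a rational square, the Galois group is not contained in A_3; it must be the full S_3 (irreducibility of the cubic rules out anything smaller).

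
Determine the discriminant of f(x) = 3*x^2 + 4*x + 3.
Δ = -20

For a quadratic a x^2 + b x + c the discriminant is Δ = b^2 - 4ac = (4)^2 - 4*(3)*(3) = 16 - (36) = -20.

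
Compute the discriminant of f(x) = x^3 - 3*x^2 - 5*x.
Δ = 725

For x^3 + a x^2 + b x + c the discriminant is Δ = 18 a b c - 4 a^3 c + a^2 b^2 - 4 b^3 - 27 c^2.
Plug a = -3, b = -5, c = 0:
  18*(-3)*(-5)*(0) - 4*(-3)^3*(0) + (-3)^2*(-5)^2 - 4*(-5)^3 - 27*(0)^2
  = 0 + (0) + 225 + (500) + (0)
  = 725.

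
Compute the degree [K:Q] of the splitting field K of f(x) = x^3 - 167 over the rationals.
[K:Q] = 6

x^3 - 167 has one real root r = 167^(1/3) and two complex roots r*zeta_3, r*zeta_3^2 where zeta_3 = e^(2*pi*i/3). The splitting field is Q(r, zeta_3). [Q(r):Q] = 3 and [Q(zeta_3):Q] = 2 with gcd = 1, so [Q(r, zeta_3):Q] = 3 * 2 = 6.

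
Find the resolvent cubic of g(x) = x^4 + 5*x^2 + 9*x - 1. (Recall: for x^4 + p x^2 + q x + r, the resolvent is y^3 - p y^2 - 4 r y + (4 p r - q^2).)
h(y) = y^3 - 5*y^2 + 4*y - 101

Identify coefficients: p = 5, q = 9, r = -1.
Plug into h(y) = y^3 - p y^2 - 4 r y + (4 p r - q^2):
  h(y) = y^3 - (5) y^2 - 4*(-1) y + (4*(5)*(-1) - (9)^2)
       = y^3 + (-5) y^2 + (4) y + (-101).
Simplifying: h(y) = y^3 - 5*y^2 + 4*y - 101.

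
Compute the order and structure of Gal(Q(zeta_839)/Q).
|Gal(Q(zeta_839)/Q)| = phi(839) = 838; group ≅ (Z/839Z)^* ≅ Z/838Z

The n-th cyclotomic polynomial Φ_839(x) is the minimal polynomial of zeta_839 over Q and has degree phi(839) = 838. So Q(zeta_839) is a degree-838 Galois extension with Galois group (Z/839Z)^*. (Z/839Z)^* is cyclic since 839 is an odd prime power (or 4). Hence Gal(Q(zeta_839)/Q) ≅ Z/838Z.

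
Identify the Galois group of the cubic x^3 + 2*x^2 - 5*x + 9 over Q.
Gal(K/Q) = S_3 (symmetric group of order 6)

Compute the discriminant of x^3 + (2)*x^2 + (-5)*x + (9): Δ = -3495. Since Δ is not a rational square, the Galois group is not contained in A_3; it must be the full S_3 (irreducibility of the cubic rules out anything smaller).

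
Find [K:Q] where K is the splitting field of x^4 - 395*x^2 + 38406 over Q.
[K:Q] = 4

f factors as (x^2 - 222)(x^2 - 173); the splitting field is K = Q(sqrt(222), sqrt(173)). Since 222, 173, and 38406 are all non-squares in Q, the three subfields Q(sqrt(222)), Q(sqrt(173)), Q(sqrt(38406)) are distinct degree-2 extensions, so [K:Q] = 4 (Klein four Galois group).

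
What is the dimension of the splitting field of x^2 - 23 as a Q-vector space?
[K:Q] = 2

The polynomial x^2 - 23 is irreducible over Q since 23 is not a perfect square. Its splitting field is Q(sqrt(23)), which has degree 2 over Q.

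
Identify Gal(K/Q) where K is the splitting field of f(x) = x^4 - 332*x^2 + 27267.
Gal(K/Q) = V_4 (Klein four-group, Z/2Z × Z/2Z)

f factors as (x^2 - 183)(x^2 - 149), so the splitting field is K = Q(sqrt(183), sqrt(149)). The elements 183, 149, 27267 are all non-squares in Q, so sqrt(183) and sqrt(149) generate independent quadratic extensions. Thus [K:Q] = 4 and Gal(K/Q) is generated by the two order-2 automorphisms sqrt(183) ↦ -sqrt(183) and sqrt(149) ↦ -sqrt(149), giving V_4.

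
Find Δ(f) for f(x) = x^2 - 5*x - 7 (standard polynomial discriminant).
Δ = 53

For a quadratic a x^2 + b x + c the discriminant is Δ = b^2 - 4ac = (-5)^2 - 4*(1)*(-7) = 25 - (-28) = 53.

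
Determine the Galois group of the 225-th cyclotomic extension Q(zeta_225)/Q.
|Gal(Q(zeta_225)/Q)| = phi(225) = 120; group ≅ (Z/225Z)^* ≅ Z/6Z × Z/20Z

The n-th cyclotomic polynomial Φ_225(x) is the minimal polynomial of zeta_225 over Q and has degree phi(225) = 120. So Q(zeta_225) is a degree-120 Galois extension with Galois group (Z/225Z)^*. By CRT, (Z/225Z)^* ≅ (Z/9Z)^* × (Z/25Z)^*. Each prime-power unit group is (Z/9Z)^* ≅ Z/6Z; (Z/25Z)^* ≅ Z/20Z. Hence Gal(Q(zeta_225)/Q) ≅ Z/6Z × Z/20Z.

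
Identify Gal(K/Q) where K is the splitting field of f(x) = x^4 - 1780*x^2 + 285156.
Gal(K/Q) = Z/2Z (cyclic of order 2)

f factors as (x^2 - 178)(x^2 - 1602), so the splitting field is K = Q(sqrt(178), sqrt(1602)). The squarefree part of 178 is 178 and the squarefree part of 1602 is also 178, so sqrt(178) and sqrt(1602) are both rational multiples of sqrt(178). Hence Q(sqrt(178)) = Q(sqrt(1602)) = Q(sqrt(178)), and the splitting field collapses to a single degree-2 extension with Galois group Z/2Z.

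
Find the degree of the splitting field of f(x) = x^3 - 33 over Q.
[K:Q] = 6

x^3 - 33 has one real root r = 33^(1/3) and two complex roots r*zeta_3, r*zeta_3^2 where zeta_3 = e^(2*pi*i/3). The splitting field is Q(r, zeta_3). [Q(r):Q] = 3 and [Q(zeta_3):Q] = 2 with gcd = 1, so [Q(r, zeta_3):Q] = 3 * 2 = 6.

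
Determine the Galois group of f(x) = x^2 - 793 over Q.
Gal(K/Q) = Z/2Z (cyclic of order 2)

x^2 - 793 is irreducible over Q since 793 is not a rational square. The splitting field Q(sqrt(793)) has degree 2 over Q, and its unique nontrivial automorphism is sqrt(793) ↦ -sqrt(793). Hence Gal(Q(sqrt(793))/Q) = Z/2Z.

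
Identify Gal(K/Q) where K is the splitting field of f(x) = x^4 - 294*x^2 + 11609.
Gal(K/Q) = V_4 (Klein four-group, Z/2Z × Z/2Z)

f factors as (x^2 - 47)(x^2 - 247), so the splitting field is K = Q(sqrt(47), sqrt(247)). The elements 47, 247, 11609 are all non-squares in Q, so sqrt(47) and sqrt(247) generate independent quadratic extensions. Thus [K:Q] = 4 and Gal(K/Q) is generated by the two order-2 automorphisms sqrt(47) ↦ -sqrt(47) and sqrt(247) ↦ -sqrt(247), giving V_4.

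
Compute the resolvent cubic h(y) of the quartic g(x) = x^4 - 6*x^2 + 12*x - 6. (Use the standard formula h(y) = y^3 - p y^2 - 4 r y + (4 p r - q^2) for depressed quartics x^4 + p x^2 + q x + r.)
h(y) = y^3 + 6*y^2 + 24*y

Identify coefficients: p = -6, q = 12, r = -6.
Plug into h(y) = y^3 - p y^2 - 4 r y + (4 p r - q^2):
  h(y) = y^3 - (-6) y^2 - 4*(-6) y + (4*(-6)*(-6) - (12)^2)
       = y^3 + (6) y^2 + (24) y + (0).
Simplifying: h(y) = y^3 + 6*y^2 + 24*y.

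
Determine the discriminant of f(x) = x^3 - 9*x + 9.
Δ = 729

For a depressed cubic x^3 + p x + q the discriminant is Δ = -4 p^3 - 27 q^2 = -4*(-9)^3 - 27*(9)^2 = 2916 - 2187 = 729.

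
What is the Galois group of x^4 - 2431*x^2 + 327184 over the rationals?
Gal(K/Q) = Z/2Z (cyclic of order 2)

f factors as (x^2 - 2288)(x^2 - 143), so the splitting field is K = Q(sqrt(2288), sqrt(143)). The squarefree part of 2288 is 143 and the squarefree part of 143 is also 143, so sqrt(2288) and sqrt(143) are both rational multiples of sqrt(143). Hence Q(sqrt(2288)) = Q(sqrt(143)) = Q(sqrt(143)), and the splitting field collapses to a single degree-2 extension with Galois group Z/2Z.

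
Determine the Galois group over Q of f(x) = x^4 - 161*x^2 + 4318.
Gal(K/Q) = V_4 (Klein four-group, Z/2Z × Z/2Z)

f factors as (x^2 - 34)(x^2 - 127), so the splitting field is K = Q(sqrt(34), sqrt(127)). The elements 34, 127, 4318 are all non-squares in Q, so sqrt(34) and sqrt(127) generate independent quadratic extensions. Thus [K:Q] = 4 and Gal(K/Q) is generated by the two order-2 automorphisms sqrt(34) ↦ -sqrt(34) and sqrt(127) ↦ -sqrt(127), giving V_4.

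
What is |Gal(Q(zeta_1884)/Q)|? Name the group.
|Gal(Q(zeta_1884)/Q)| = phi(1884) = 624; group ≅ (Z/1884Z)^* ≅ Z/2Z × Z/2Z × Z/156Z

The n-th cyclotomic polynomial Φ_1884(x) is the minimal polynomial of zeta_1884 over Q and has degree phi(1884) = 624. So Q(zeta_1884) is a degree-624 Galois extension with Galois group (Z/1884Z)^*. By CRT, (Z/1884Z)^* ≅ (Z/4Z)^* × (Z/3Z)^* × (Z/157Z)^*. Each prime-power unit group is (Z/4Z)^* ≅ Z/2Z; (Z/3Z)^* ≅ Z/2Z; (Z/157Z)^* ≅ Z/156Z. Hence Gal(Q(zeta_1884)/Q) ≅ Z/2Z × Z/2Z × Z/156Z.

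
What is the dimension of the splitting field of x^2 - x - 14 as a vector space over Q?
[K:Q] = 2

The discriminant of x^2 + (-1)*x + (-14) is b^2 - 4c = 1 - (-56) = 57. Since 57 is not a perfect square in Q, the polynomial is irreducible over Q. Its two roots generate a degree-2 extension, so [K:Q] = 2.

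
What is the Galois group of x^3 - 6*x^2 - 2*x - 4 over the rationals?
Gal(K/Q) = S_3 (symmetric group of order 6)

Compute the discriminant of x^3 + (-6)*x^2 + (-2)*x + (-4): Δ = -4576. Since Δ is not a rational square, the Galois group is not contained in A_3; it must be the full S_3 (irreducibility of the cubic rules out anything smaller).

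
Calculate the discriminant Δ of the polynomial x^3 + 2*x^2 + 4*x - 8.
Δ = -2816

For x^3 + a x^2 + b x + c the discriminant is Δ = 18 a b c - 4 a^3 c + a^2 b^2 - 4 b^3 - 27 c^2.
Plug a = 2, b = 4, c = -8:
  18*(2)*(4)*(-8) - 4*(2)^3*(-8) + (2)^2*(4)^2 - 4*(4)^3 - 27*(-8)^2
  = -1152 + (256) + 64 + (-256) + (-1728)
  = -2816.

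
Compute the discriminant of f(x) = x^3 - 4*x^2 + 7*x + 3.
Δ = -1575

For x^3 + a x^2 + b x + c the discriminant is Δ = 18 a b c - 4 a^3 c + a^2 b^2 - 4 b^3 - 27 c^2.
Plug a = -4, b = 7, c = 3:
  18*(-4)*(7)*(3) - 4*(-4)^3*(3) + (-4)^2*(7)^2 - 4*(7)^3 - 27*(3)^2
  = -1512 + (768) + 784 + (-1372) + (-243)
  = -1575.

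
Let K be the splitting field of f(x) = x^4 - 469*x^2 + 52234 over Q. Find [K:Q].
[K:Q] = 4

f factors as (x^2 - 182)(x^2 - 287); the splitting field is K = Q(sqrt(182), sqrt(287)). Since 182, 287, and 52234 are all non-squares in Q, the three subfields Q(sqrt(182)), Q(sqrt(287)), Q(sqrt(52234)) are distinct degree-2 extensions, so [K:Q] = 4 (Klein four Galois group).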